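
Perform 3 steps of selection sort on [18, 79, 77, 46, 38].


Initial: [18, 79, 77, 46, 38]
Step 1: min=18 at 0
  Swap: [18, 79, 77, 46, 38]
Step 2: min=38 at 4
  Swap: [18, 38, 77, 46, 79]
Step 3: min=46 at 3
  Swap: [18, 38, 46, 77, 79]

After 3 steps: [18, 38, 46, 77, 79]


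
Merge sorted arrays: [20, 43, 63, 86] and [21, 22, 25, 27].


Take 20 from A
Take 21 from B
Take 22 from B
Take 25 from B
Take 27 from B

Merged: [20, 21, 22, 25, 27, 43, 63, 86]


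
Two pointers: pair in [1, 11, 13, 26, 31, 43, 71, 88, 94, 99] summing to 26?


lo=0(1)+hi=9(99)=100
lo=0(1)+hi=8(94)=95
lo=0(1)+hi=7(88)=89
lo=0(1)+hi=6(71)=72
lo=0(1)+hi=5(43)=44
lo=0(1)+hi=4(31)=32
lo=0(1)+hi=3(26)=27
lo=0(1)+hi=2(13)=14
lo=1(11)+hi=2(13)=24

No pair found


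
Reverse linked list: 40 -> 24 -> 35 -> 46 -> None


Step 1: curr=40, set curr.next=prev(None) | reversed so far: 40
Step 2: curr=24, set curr.next=prev(40) | reversed so far: 24 -> 40
Step 3: curr=35, set curr.next=prev(24) | reversed so far: 35 -> 24 -> 40
Step 4: curr=46, set curr.next=prev(35) | reversed so far: 46 -> 35 -> 24 -> 40

46 -> 35 -> 24 -> 40 -> None


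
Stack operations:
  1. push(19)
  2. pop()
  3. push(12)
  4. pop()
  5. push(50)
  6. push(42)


push(19) -> [19]
pop()->19, []
push(12) -> [12]
pop()->12, []
push(50) -> [50]
push(42) -> [50, 42]

Final stack: [50, 42]


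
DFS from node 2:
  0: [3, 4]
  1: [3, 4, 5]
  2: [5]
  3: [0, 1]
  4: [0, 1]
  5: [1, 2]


Visit 2, push [5]
Visit 5, push [1]
Visit 1, push [4, 3]
Visit 3, push [0]
Visit 0, push [4]
Visit 4, push []

DFS order: [2, 5, 1, 3, 0, 4]


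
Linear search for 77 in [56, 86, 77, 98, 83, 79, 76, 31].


i=0: 56!=77
i=1: 86!=77
i=2: 77==77 found!

Found at 2, 3 comps


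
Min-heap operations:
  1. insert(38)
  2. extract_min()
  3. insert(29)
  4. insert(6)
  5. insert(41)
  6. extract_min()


insert(38) -> [38]
extract_min()->38, []
insert(29) -> [29]
insert(6) -> [6, 29]
insert(41) -> [6, 29, 41]
extract_min()->6, [29, 41]

Final heap: [29, 41]


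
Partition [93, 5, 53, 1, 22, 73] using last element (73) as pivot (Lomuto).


Pivot: 73
  5 <= 73: swap -> [5, 93, 53, 1, 22, 73]
  53 <= 73: swap -> [5, 53, 93, 1, 22, 73]
  1 <= 73: swap -> [5, 53, 1, 93, 22, 73]
  22 <= 73: swap -> [5, 53, 1, 22, 93, 73]
Place pivot at 4: [5, 53, 1, 22, 73, 93]

Partitioned: [5, 53, 1, 22, 73, 93]


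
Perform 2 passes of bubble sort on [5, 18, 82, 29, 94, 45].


Initial: [5, 18, 82, 29, 94, 45]
Pass 1: [5, 18, 29, 82, 45, 94] (2 swaps)
Pass 2: [5, 18, 29, 45, 82, 94] (1 swaps)

After 2 passes: [5, 18, 29, 45, 82, 94]


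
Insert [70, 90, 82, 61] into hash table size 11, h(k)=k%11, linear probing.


Insert 70: h=4 -> slot 4
Insert 90: h=2 -> slot 2
Insert 82: h=5 -> slot 5
Insert 61: h=6 -> slot 6

Table: [None, None, 90, None, 70, 82, 61, None, None, None, None]


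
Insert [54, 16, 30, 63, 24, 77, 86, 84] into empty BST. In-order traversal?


Insert 54: root
Insert 16: L from 54
Insert 30: L from 54 -> R from 16
Insert 63: R from 54
Insert 24: L from 54 -> R from 16 -> L from 30
Insert 77: R from 54 -> R from 63
Insert 86: R from 54 -> R from 63 -> R from 77
Insert 84: R from 54 -> R from 63 -> R from 77 -> L from 86

In-order: [16, 24, 30, 54, 63, 77, 84, 86]


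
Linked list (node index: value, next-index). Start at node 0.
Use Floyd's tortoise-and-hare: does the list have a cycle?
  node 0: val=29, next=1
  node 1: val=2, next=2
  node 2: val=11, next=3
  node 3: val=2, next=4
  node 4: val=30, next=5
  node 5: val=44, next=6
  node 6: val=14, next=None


Floyd's tortoise (slow, +1) and hare (fast, +2):
  init: slow=0, fast=0
  step 1: slow=1, fast=2
  step 2: slow=2, fast=4
  step 3: slow=3, fast=6
  step 4: fast -> None, no cycle

Cycle: no


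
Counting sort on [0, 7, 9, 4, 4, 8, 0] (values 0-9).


Input: [0, 7, 9, 4, 4, 8, 0]
Counts: [2, 0, 0, 0, 2, 0, 0, 1, 1, 1]

Sorted: [0, 0, 4, 4, 7, 8, 9]


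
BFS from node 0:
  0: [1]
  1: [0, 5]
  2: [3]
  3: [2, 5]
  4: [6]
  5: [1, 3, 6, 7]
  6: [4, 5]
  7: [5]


Visit 0, enqueue [1]
Visit 1, enqueue [5]
Visit 5, enqueue [3, 6, 7]
Visit 3, enqueue [2]
Visit 6, enqueue [4]
Visit 7, enqueue []
Visit 2, enqueue []
Visit 4, enqueue []

BFS order: [0, 1, 5, 3, 6, 7, 2, 4]


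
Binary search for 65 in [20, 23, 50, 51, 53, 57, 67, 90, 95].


Step 1: lo=0, hi=8, mid=4, val=53
Step 2: lo=5, hi=8, mid=6, val=67
Step 3: lo=5, hi=5, mid=5, val=57

Not found


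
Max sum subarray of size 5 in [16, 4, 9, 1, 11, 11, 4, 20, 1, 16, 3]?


[0:5]: 41
[1:6]: 36
[2:7]: 36
[3:8]: 47
[4:9]: 47
[5:10]: 52
[6:11]: 44

Max: 52 at [5:10]


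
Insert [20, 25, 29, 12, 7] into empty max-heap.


Insert 20: [20]
Insert 25: [25, 20]
Insert 29: [29, 20, 25]
Insert 12: [29, 20, 25, 12]
Insert 7: [29, 20, 25, 12, 7]

Final heap: [29, 20, 25, 12, 7]


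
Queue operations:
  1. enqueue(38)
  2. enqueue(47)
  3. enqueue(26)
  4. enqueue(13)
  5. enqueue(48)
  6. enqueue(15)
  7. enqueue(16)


enqueue(38) -> [38]
enqueue(47) -> [38, 47]
enqueue(26) -> [38, 47, 26]
enqueue(13) -> [38, 47, 26, 13]
enqueue(48) -> [38, 47, 26, 13, 48]
enqueue(15) -> [38, 47, 26, 13, 48, 15]
enqueue(16) -> [38, 47, 26, 13, 48, 15, 16]

Final queue: [38, 47, 26, 13, 48, 15, 16]


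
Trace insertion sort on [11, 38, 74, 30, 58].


Initial: [11, 38, 74, 30, 58]
Insert 38: [11, 38, 74, 30, 58]
Insert 74: [11, 38, 74, 30, 58]
Insert 30: [11, 30, 38, 74, 58]
Insert 58: [11, 30, 38, 58, 74]

Sorted: [11, 30, 38, 58, 74]


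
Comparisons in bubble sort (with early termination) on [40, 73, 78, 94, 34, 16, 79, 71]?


Algorithm: bubble sort (with early termination)
Input: [40, 73, 78, 94, 34, 16, 79, 71]
Sorted: [16, 34, 40, 71, 73, 78, 79, 94]

27


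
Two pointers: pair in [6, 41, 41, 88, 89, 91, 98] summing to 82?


lo=0(6)+hi=6(98)=104
lo=0(6)+hi=5(91)=97
lo=0(6)+hi=4(89)=95
lo=0(6)+hi=3(88)=94
lo=0(6)+hi=2(41)=47
lo=1(41)+hi=2(41)=82

Yes: 41+41=82


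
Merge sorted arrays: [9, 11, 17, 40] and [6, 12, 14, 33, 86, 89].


Take 6 from B
Take 9 from A
Take 11 from A
Take 12 from B
Take 14 from B
Take 17 from A
Take 33 from B
Take 40 from A

Merged: [6, 9, 11, 12, 14, 17, 33, 40, 86, 89]


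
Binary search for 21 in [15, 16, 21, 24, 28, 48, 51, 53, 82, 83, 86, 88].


Step 1: lo=0, hi=11, mid=5, val=48
Step 2: lo=0, hi=4, mid=2, val=21

Found at index 2


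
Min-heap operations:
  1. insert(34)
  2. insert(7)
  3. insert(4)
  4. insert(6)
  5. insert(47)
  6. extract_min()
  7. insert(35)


insert(34) -> [34]
insert(7) -> [7, 34]
insert(4) -> [4, 34, 7]
insert(6) -> [4, 6, 7, 34]
insert(47) -> [4, 6, 7, 34, 47]
extract_min()->4, [6, 34, 7, 47]
insert(35) -> [6, 34, 7, 47, 35]

Final heap: [6, 34, 7, 47, 35]


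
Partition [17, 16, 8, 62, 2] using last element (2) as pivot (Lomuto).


Pivot: 2
Place pivot at 0: [2, 16, 8, 62, 17]

Partitioned: [2, 16, 8, 62, 17]


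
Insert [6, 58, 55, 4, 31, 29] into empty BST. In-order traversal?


Insert 6: root
Insert 58: R from 6
Insert 55: R from 6 -> L from 58
Insert 4: L from 6
Insert 31: R from 6 -> L from 58 -> L from 55
Insert 29: R from 6 -> L from 58 -> L from 55 -> L from 31

In-order: [4, 6, 29, 31, 55, 58]


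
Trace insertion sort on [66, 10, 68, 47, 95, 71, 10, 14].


Initial: [66, 10, 68, 47, 95, 71, 10, 14]
Insert 10: [10, 66, 68, 47, 95, 71, 10, 14]
Insert 68: [10, 66, 68, 47, 95, 71, 10, 14]
Insert 47: [10, 47, 66, 68, 95, 71, 10, 14]
Insert 95: [10, 47, 66, 68, 95, 71, 10, 14]
Insert 71: [10, 47, 66, 68, 71, 95, 10, 14]
Insert 10: [10, 10, 47, 66, 68, 71, 95, 14]
Insert 14: [10, 10, 14, 47, 66, 68, 71, 95]

Sorted: [10, 10, 14, 47, 66, 68, 71, 95]


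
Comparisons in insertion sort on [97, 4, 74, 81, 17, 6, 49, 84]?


Algorithm: insertion sort
Input: [97, 4, 74, 81, 17, 6, 49, 84]
Sorted: [4, 6, 17, 49, 74, 81, 84, 97]

20


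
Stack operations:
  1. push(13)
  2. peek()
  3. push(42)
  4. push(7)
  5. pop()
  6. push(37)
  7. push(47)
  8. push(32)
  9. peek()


push(13) -> [13]
peek()->13
push(42) -> [13, 42]
push(7) -> [13, 42, 7]
pop()->7, [13, 42]
push(37) -> [13, 42, 37]
push(47) -> [13, 42, 37, 47]
push(32) -> [13, 42, 37, 47, 32]
peek()->32

Final stack: [13, 42, 37, 47, 32]


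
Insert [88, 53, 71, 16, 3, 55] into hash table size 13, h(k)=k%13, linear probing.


Insert 88: h=10 -> slot 10
Insert 53: h=1 -> slot 1
Insert 71: h=6 -> slot 6
Insert 16: h=3 -> slot 3
Insert 3: h=3, 1 probes -> slot 4
Insert 55: h=3, 2 probes -> slot 5

Table: [None, 53, None, 16, 3, 55, 71, None, None, None, 88, None, None]


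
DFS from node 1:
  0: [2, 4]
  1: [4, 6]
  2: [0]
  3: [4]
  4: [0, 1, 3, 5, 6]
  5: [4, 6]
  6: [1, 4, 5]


Visit 1, push [6, 4]
Visit 4, push [6, 5, 3, 0]
Visit 0, push [2]
Visit 2, push []
Visit 3, push []
Visit 5, push [6]
Visit 6, push []

DFS order: [1, 4, 0, 2, 3, 5, 6]


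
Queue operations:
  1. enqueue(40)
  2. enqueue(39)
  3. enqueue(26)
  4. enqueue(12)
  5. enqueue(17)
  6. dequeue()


enqueue(40) -> [40]
enqueue(39) -> [40, 39]
enqueue(26) -> [40, 39, 26]
enqueue(12) -> [40, 39, 26, 12]
enqueue(17) -> [40, 39, 26, 12, 17]
dequeue()->40, [39, 26, 12, 17]

Final queue: [39, 26, 12, 17]


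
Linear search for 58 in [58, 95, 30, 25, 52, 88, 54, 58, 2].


i=0: 58==58 found!

Found at 0, 1 comps


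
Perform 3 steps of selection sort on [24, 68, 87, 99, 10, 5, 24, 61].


Initial: [24, 68, 87, 99, 10, 5, 24, 61]
Step 1: min=5 at 5
  Swap: [5, 68, 87, 99, 10, 24, 24, 61]
Step 2: min=10 at 4
  Swap: [5, 10, 87, 99, 68, 24, 24, 61]
Step 3: min=24 at 5
  Swap: [5, 10, 24, 99, 68, 87, 24, 61]

After 3 steps: [5, 10, 24, 99, 68, 87, 24, 61]


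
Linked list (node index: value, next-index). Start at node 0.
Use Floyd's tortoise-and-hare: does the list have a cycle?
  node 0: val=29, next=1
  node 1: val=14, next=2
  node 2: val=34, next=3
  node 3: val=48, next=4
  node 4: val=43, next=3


Floyd's tortoise (slow, +1) and hare (fast, +2):
  init: slow=0, fast=0
  step 1: slow=1, fast=2
  step 2: slow=2, fast=4
  step 3: slow=3, fast=4
  step 4: slow=4, fast=4
  slow == fast at node 4: cycle detected

Cycle: yes


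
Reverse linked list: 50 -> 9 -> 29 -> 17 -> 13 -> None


Step 1: curr=50, set curr.next=prev(None) | reversed so far: 50
Step 2: curr=9, set curr.next=prev(50) | reversed so far: 9 -> 50
Step 3: curr=29, set curr.next=prev(9) | reversed so far: 29 -> 9 -> 50
Step 4: curr=17, set curr.next=prev(29) | reversed so far: 17 -> 29 -> 9 -> 50
Step 5: curr=13, set curr.next=prev(17) | reversed so far: 13 -> 17 -> 29 -> 9 -> 50

13 -> 17 -> 29 -> 9 -> 50 -> None


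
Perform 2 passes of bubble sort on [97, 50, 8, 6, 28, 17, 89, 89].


Initial: [97, 50, 8, 6, 28, 17, 89, 89]
Pass 1: [50, 8, 6, 28, 17, 89, 89, 97] (7 swaps)
Pass 2: [8, 6, 28, 17, 50, 89, 89, 97] (4 swaps)

After 2 passes: [8, 6, 28, 17, 50, 89, 89, 97]


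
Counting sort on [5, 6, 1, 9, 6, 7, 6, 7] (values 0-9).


Input: [5, 6, 1, 9, 6, 7, 6, 7]
Counts: [0, 1, 0, 0, 0, 1, 3, 2, 0, 1]

Sorted: [1, 5, 6, 6, 6, 7, 7, 9]


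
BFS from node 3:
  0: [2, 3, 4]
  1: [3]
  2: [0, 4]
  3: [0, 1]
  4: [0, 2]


Visit 3, enqueue [0, 1]
Visit 0, enqueue [2, 4]
Visit 1, enqueue []
Visit 2, enqueue []
Visit 4, enqueue []

BFS order: [3, 0, 1, 2, 4]


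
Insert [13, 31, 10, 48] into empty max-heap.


Insert 13: [13]
Insert 31: [31, 13]
Insert 10: [31, 13, 10]
Insert 48: [48, 31, 10, 13]

Final heap: [48, 31, 10, 13]


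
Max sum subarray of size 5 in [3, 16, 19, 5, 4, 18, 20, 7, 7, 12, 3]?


[0:5]: 47
[1:6]: 62
[2:7]: 66
[3:8]: 54
[4:9]: 56
[5:10]: 64
[6:11]: 49

Max: 66 at [2:7]


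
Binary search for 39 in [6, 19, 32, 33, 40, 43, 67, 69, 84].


Step 1: lo=0, hi=8, mid=4, val=40
Step 2: lo=0, hi=3, mid=1, val=19
Step 3: lo=2, hi=3, mid=2, val=32
Step 4: lo=3, hi=3, mid=3, val=33

Not found


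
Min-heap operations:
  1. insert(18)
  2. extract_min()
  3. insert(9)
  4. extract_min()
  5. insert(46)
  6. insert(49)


insert(18) -> [18]
extract_min()->18, []
insert(9) -> [9]
extract_min()->9, []
insert(46) -> [46]
insert(49) -> [46, 49]

Final heap: [46, 49]


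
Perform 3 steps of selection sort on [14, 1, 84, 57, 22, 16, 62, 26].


Initial: [14, 1, 84, 57, 22, 16, 62, 26]
Step 1: min=1 at 1
  Swap: [1, 14, 84, 57, 22, 16, 62, 26]
Step 2: min=14 at 1
  Swap: [1, 14, 84, 57, 22, 16, 62, 26]
Step 3: min=16 at 5
  Swap: [1, 14, 16, 57, 22, 84, 62, 26]

After 3 steps: [1, 14, 16, 57, 22, 84, 62, 26]


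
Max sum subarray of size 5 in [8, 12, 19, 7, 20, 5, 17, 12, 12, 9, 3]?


[0:5]: 66
[1:6]: 63
[2:7]: 68
[3:8]: 61
[4:9]: 66
[5:10]: 55
[6:11]: 53

Max: 68 at [2:7]


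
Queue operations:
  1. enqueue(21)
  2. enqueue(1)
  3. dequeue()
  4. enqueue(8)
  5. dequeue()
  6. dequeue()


enqueue(21) -> [21]
enqueue(1) -> [21, 1]
dequeue()->21, [1]
enqueue(8) -> [1, 8]
dequeue()->1, [8]
dequeue()->8, []

Final queue: []


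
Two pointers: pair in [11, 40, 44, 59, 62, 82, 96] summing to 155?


lo=0(11)+hi=6(96)=107
lo=1(40)+hi=6(96)=136
lo=2(44)+hi=6(96)=140
lo=3(59)+hi=6(96)=155

Yes: 59+96=155


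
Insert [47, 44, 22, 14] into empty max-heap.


Insert 47: [47]
Insert 44: [47, 44]
Insert 22: [47, 44, 22]
Insert 14: [47, 44, 22, 14]

Final heap: [47, 44, 22, 14]


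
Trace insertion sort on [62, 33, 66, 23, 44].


Initial: [62, 33, 66, 23, 44]
Insert 33: [33, 62, 66, 23, 44]
Insert 66: [33, 62, 66, 23, 44]
Insert 23: [23, 33, 62, 66, 44]
Insert 44: [23, 33, 44, 62, 66]

Sorted: [23, 33, 44, 62, 66]


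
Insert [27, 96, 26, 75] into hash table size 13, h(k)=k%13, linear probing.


Insert 27: h=1 -> slot 1
Insert 96: h=5 -> slot 5
Insert 26: h=0 -> slot 0
Insert 75: h=10 -> slot 10

Table: [26, 27, None, None, None, 96, None, None, None, None, 75, None, None]


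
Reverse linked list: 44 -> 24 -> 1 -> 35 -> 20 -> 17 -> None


Step 1: curr=44, set curr.next=prev(None) | reversed so far: 44
Step 2: curr=24, set curr.next=prev(44) | reversed so far: 24 -> 44
Step 3: curr=1, set curr.next=prev(24) | reversed so far: 1 -> 24 -> 44
Step 4: curr=35, set curr.next=prev(1) | reversed so far: 35 -> 1 -> 24 -> 44
Step 5: curr=20, set curr.next=prev(35) | reversed so far: 20 -> 35 -> 1 -> 24 -> 44
Step 6: curr=17, set curr.next=prev(20) | reversed so far: 17 -> 20 -> 35 -> 1 -> 24 -> 44

17 -> 20 -> 35 -> 1 -> 24 -> 44 -> None


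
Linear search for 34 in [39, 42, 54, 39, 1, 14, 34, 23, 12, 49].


i=0: 39!=34
i=1: 42!=34
i=2: 54!=34
i=3: 39!=34
i=4: 1!=34
i=5: 14!=34
i=6: 34==34 found!

Found at 6, 7 comps


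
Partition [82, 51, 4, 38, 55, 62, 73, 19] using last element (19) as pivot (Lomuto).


Pivot: 19
  4 <= 19: swap -> [4, 51, 82, 38, 55, 62, 73, 19]
Place pivot at 1: [4, 19, 82, 38, 55, 62, 73, 51]

Partitioned: [4, 19, 82, 38, 55, 62, 73, 51]


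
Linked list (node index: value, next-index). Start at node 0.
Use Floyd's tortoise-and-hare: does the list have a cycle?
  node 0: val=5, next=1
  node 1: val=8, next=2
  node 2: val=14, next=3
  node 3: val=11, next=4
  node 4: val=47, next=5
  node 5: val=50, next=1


Floyd's tortoise (slow, +1) and hare (fast, +2):
  init: slow=0, fast=0
  step 1: slow=1, fast=2
  step 2: slow=2, fast=4
  step 3: slow=3, fast=1
  step 4: slow=4, fast=3
  step 5: slow=5, fast=5
  slow == fast at node 5: cycle detected

Cycle: yes


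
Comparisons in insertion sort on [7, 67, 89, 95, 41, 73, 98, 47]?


Algorithm: insertion sort
Input: [7, 67, 89, 95, 41, 73, 98, 47]
Sorted: [7, 41, 47, 67, 73, 89, 95, 98]

17


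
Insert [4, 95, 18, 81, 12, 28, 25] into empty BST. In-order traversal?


Insert 4: root
Insert 95: R from 4
Insert 18: R from 4 -> L from 95
Insert 81: R from 4 -> L from 95 -> R from 18
Insert 12: R from 4 -> L from 95 -> L from 18
Insert 28: R from 4 -> L from 95 -> R from 18 -> L from 81
Insert 25: R from 4 -> L from 95 -> R from 18 -> L from 81 -> L from 28

In-order: [4, 12, 18, 25, 28, 81, 95]


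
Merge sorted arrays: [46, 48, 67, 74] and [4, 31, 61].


Take 4 from B
Take 31 from B
Take 46 from A
Take 48 from A
Take 61 from B

Merged: [4, 31, 46, 48, 61, 67, 74]


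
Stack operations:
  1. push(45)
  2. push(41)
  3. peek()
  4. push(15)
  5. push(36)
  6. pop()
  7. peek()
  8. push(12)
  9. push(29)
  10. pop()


push(45) -> [45]
push(41) -> [45, 41]
peek()->41
push(15) -> [45, 41, 15]
push(36) -> [45, 41, 15, 36]
pop()->36, [45, 41, 15]
peek()->15
push(12) -> [45, 41, 15, 12]
push(29) -> [45, 41, 15, 12, 29]
pop()->29, [45, 41, 15, 12]

Final stack: [45, 41, 15, 12]


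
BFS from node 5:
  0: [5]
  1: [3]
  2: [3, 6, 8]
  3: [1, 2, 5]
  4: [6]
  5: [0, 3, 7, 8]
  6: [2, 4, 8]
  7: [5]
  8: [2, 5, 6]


Visit 5, enqueue [0, 3, 7, 8]
Visit 0, enqueue []
Visit 3, enqueue [1, 2]
Visit 7, enqueue []
Visit 8, enqueue [6]
Visit 1, enqueue []
Visit 2, enqueue []
Visit 6, enqueue [4]
Visit 4, enqueue []

BFS order: [5, 0, 3, 7, 8, 1, 2, 6, 4]


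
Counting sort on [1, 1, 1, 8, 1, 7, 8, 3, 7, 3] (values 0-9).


Input: [1, 1, 1, 8, 1, 7, 8, 3, 7, 3]
Counts: [0, 4, 0, 2, 0, 0, 0, 2, 2, 0]

Sorted: [1, 1, 1, 1, 3, 3, 7, 7, 8, 8]


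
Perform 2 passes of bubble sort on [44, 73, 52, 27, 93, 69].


Initial: [44, 73, 52, 27, 93, 69]
Pass 1: [44, 52, 27, 73, 69, 93] (3 swaps)
Pass 2: [44, 27, 52, 69, 73, 93] (2 swaps)

After 2 passes: [44, 27, 52, 69, 73, 93]


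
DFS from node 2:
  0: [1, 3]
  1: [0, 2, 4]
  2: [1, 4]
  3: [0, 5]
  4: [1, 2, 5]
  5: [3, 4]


Visit 2, push [4, 1]
Visit 1, push [4, 0]
Visit 0, push [3]
Visit 3, push [5]
Visit 5, push [4]
Visit 4, push []

DFS order: [2, 1, 0, 3, 5, 4]


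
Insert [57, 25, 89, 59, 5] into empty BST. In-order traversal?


Insert 57: root
Insert 25: L from 57
Insert 89: R from 57
Insert 59: R from 57 -> L from 89
Insert 5: L from 57 -> L from 25

In-order: [5, 25, 57, 59, 89]


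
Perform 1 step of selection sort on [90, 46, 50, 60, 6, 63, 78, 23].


Initial: [90, 46, 50, 60, 6, 63, 78, 23]
Step 1: min=6 at 4
  Swap: [6, 46, 50, 60, 90, 63, 78, 23]

After 1 step: [6, 46, 50, 60, 90, 63, 78, 23]


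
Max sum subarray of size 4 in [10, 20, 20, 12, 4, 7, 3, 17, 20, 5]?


[0:4]: 62
[1:5]: 56
[2:6]: 43
[3:7]: 26
[4:8]: 31
[5:9]: 47
[6:10]: 45

Max: 62 at [0:4]


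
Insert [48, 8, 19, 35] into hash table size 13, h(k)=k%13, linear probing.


Insert 48: h=9 -> slot 9
Insert 8: h=8 -> slot 8
Insert 19: h=6 -> slot 6
Insert 35: h=9, 1 probes -> slot 10

Table: [None, None, None, None, None, None, 19, None, 8, 48, 35, None, None]


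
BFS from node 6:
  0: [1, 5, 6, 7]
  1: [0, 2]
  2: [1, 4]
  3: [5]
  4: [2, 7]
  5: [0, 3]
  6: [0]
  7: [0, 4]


Visit 6, enqueue [0]
Visit 0, enqueue [1, 5, 7]
Visit 1, enqueue [2]
Visit 5, enqueue [3]
Visit 7, enqueue [4]
Visit 2, enqueue []
Visit 3, enqueue []
Visit 4, enqueue []

BFS order: [6, 0, 1, 5, 7, 2, 3, 4]


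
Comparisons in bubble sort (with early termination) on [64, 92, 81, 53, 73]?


Algorithm: bubble sort (with early termination)
Input: [64, 92, 81, 53, 73]
Sorted: [53, 64, 73, 81, 92]

10


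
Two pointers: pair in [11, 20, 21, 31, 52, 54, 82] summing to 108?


lo=0(11)+hi=6(82)=93
lo=1(20)+hi=6(82)=102
lo=2(21)+hi=6(82)=103
lo=3(31)+hi=6(82)=113
lo=3(31)+hi=5(54)=85
lo=4(52)+hi=5(54)=106

No pair found


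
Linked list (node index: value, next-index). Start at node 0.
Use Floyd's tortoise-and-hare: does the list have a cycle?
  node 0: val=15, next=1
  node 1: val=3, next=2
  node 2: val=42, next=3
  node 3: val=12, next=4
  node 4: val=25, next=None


Floyd's tortoise (slow, +1) and hare (fast, +2):
  init: slow=0, fast=0
  step 1: slow=1, fast=2
  step 2: slow=2, fast=4
  step 3: fast -> None, no cycle

Cycle: no


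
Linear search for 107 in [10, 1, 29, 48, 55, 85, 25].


i=0: 10!=107
i=1: 1!=107
i=2: 29!=107
i=3: 48!=107
i=4: 55!=107
i=5: 85!=107
i=6: 25!=107

Not found, 7 comps


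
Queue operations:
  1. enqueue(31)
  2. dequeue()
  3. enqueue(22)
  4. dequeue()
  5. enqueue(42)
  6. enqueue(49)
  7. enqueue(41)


enqueue(31) -> [31]
dequeue()->31, []
enqueue(22) -> [22]
dequeue()->22, []
enqueue(42) -> [42]
enqueue(49) -> [42, 49]
enqueue(41) -> [42, 49, 41]

Final queue: [42, 49, 41]


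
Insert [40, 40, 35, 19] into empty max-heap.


Insert 40: [40]
Insert 40: [40, 40]
Insert 35: [40, 40, 35]
Insert 19: [40, 40, 35, 19]

Final heap: [40, 40, 35, 19]


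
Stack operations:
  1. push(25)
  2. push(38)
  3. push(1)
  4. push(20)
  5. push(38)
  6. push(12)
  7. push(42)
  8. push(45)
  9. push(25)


push(25) -> [25]
push(38) -> [25, 38]
push(1) -> [25, 38, 1]
push(20) -> [25, 38, 1, 20]
push(38) -> [25, 38, 1, 20, 38]
push(12) -> [25, 38, 1, 20, 38, 12]
push(42) -> [25, 38, 1, 20, 38, 12, 42]
push(45) -> [25, 38, 1, 20, 38, 12, 42, 45]
push(25) -> [25, 38, 1, 20, 38, 12, 42, 45, 25]

Final stack: [25, 38, 1, 20, 38, 12, 42, 45, 25]


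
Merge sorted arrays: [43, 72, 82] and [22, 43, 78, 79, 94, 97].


Take 22 from B
Take 43 from A
Take 43 from B
Take 72 from A
Take 78 from B
Take 79 from B
Take 82 from A

Merged: [22, 43, 43, 72, 78, 79, 82, 94, 97]


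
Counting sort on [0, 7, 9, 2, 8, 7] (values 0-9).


Input: [0, 7, 9, 2, 8, 7]
Counts: [1, 0, 1, 0, 0, 0, 0, 2, 1, 1]

Sorted: [0, 2, 7, 7, 8, 9]


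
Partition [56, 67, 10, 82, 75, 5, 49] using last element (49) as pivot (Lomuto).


Pivot: 49
  10 <= 49: swap -> [10, 67, 56, 82, 75, 5, 49]
  5 <= 49: swap -> [10, 5, 56, 82, 75, 67, 49]
Place pivot at 2: [10, 5, 49, 82, 75, 67, 56]

Partitioned: [10, 5, 49, 82, 75, 67, 56]


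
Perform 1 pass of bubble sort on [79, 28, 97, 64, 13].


Initial: [79, 28, 97, 64, 13]
Pass 1: [28, 79, 64, 13, 97] (3 swaps)

After 1 pass: [28, 79, 64, 13, 97]


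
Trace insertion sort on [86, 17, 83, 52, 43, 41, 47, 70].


Initial: [86, 17, 83, 52, 43, 41, 47, 70]
Insert 17: [17, 86, 83, 52, 43, 41, 47, 70]
Insert 83: [17, 83, 86, 52, 43, 41, 47, 70]
Insert 52: [17, 52, 83, 86, 43, 41, 47, 70]
Insert 43: [17, 43, 52, 83, 86, 41, 47, 70]
Insert 41: [17, 41, 43, 52, 83, 86, 47, 70]
Insert 47: [17, 41, 43, 47, 52, 83, 86, 70]
Insert 70: [17, 41, 43, 47, 52, 70, 83, 86]

Sorted: [17, 41, 43, 47, 52, 70, 83, 86]


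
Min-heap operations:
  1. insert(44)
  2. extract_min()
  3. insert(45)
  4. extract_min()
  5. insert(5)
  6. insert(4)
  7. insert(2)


insert(44) -> [44]
extract_min()->44, []
insert(45) -> [45]
extract_min()->45, []
insert(5) -> [5]
insert(4) -> [4, 5]
insert(2) -> [2, 5, 4]

Final heap: [2, 5, 4]


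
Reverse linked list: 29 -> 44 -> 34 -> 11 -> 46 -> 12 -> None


Step 1: curr=29, set curr.next=prev(None) | reversed so far: 29
Step 2: curr=44, set curr.next=prev(29) | reversed so far: 44 -> 29
Step 3: curr=34, set curr.next=prev(44) | reversed so far: 34 -> 44 -> 29
Step 4: curr=11, set curr.next=prev(34) | reversed so far: 11 -> 34 -> 44 -> 29
Step 5: curr=46, set curr.next=prev(11) | reversed so far: 46 -> 11 -> 34 -> 44 -> 29
Step 6: curr=12, set curr.next=prev(46) | reversed so far: 12 -> 46 -> 11 -> 34 -> 44 -> 29

12 -> 46 -> 11 -> 34 -> 44 -> 29 -> None


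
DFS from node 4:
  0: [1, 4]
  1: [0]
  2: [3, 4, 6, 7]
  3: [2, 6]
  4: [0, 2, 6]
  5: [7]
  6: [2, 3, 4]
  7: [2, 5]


Visit 4, push [6, 2, 0]
Visit 0, push [1]
Visit 1, push []
Visit 2, push [7, 6, 3]
Visit 3, push [6]
Visit 6, push []
Visit 7, push [5]
Visit 5, push []

DFS order: [4, 0, 1, 2, 3, 6, 7, 5]


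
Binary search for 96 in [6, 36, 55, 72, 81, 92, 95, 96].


Step 1: lo=0, hi=7, mid=3, val=72
Step 2: lo=4, hi=7, mid=5, val=92
Step 3: lo=6, hi=7, mid=6, val=95
Step 4: lo=7, hi=7, mid=7, val=96

Found at index 7


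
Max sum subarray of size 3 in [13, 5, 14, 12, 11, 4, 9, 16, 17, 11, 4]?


[0:3]: 32
[1:4]: 31
[2:5]: 37
[3:6]: 27
[4:7]: 24
[5:8]: 29
[6:9]: 42
[7:10]: 44
[8:11]: 32

Max: 44 at [7:10]


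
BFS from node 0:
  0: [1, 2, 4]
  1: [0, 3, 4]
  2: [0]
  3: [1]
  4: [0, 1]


Visit 0, enqueue [1, 2, 4]
Visit 1, enqueue [3]
Visit 2, enqueue []
Visit 4, enqueue []
Visit 3, enqueue []

BFS order: [0, 1, 2, 4, 3]


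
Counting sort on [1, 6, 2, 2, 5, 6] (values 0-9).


Input: [1, 6, 2, 2, 5, 6]
Counts: [0, 1, 2, 0, 0, 1, 2, 0, 0, 0]

Sorted: [1, 2, 2, 5, 6, 6]


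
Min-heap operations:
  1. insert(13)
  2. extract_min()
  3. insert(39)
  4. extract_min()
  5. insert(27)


insert(13) -> [13]
extract_min()->13, []
insert(39) -> [39]
extract_min()->39, []
insert(27) -> [27]

Final heap: [27]


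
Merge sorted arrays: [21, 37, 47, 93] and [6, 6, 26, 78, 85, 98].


Take 6 from B
Take 6 from B
Take 21 from A
Take 26 from B
Take 37 from A
Take 47 from A
Take 78 from B
Take 85 from B
Take 93 from A

Merged: [6, 6, 21, 26, 37, 47, 78, 85, 93, 98]


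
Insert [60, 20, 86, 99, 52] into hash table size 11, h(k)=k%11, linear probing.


Insert 60: h=5 -> slot 5
Insert 20: h=9 -> slot 9
Insert 86: h=9, 1 probes -> slot 10
Insert 99: h=0 -> slot 0
Insert 52: h=8 -> slot 8

Table: [99, None, None, None, None, 60, None, None, 52, 20, 86]


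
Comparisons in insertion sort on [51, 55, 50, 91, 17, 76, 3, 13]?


Algorithm: insertion sort
Input: [51, 55, 50, 91, 17, 76, 3, 13]
Sorted: [3, 13, 17, 50, 51, 55, 76, 91]

23


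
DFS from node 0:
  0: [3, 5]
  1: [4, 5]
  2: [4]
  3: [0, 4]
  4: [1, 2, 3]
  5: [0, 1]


Visit 0, push [5, 3]
Visit 3, push [4]
Visit 4, push [2, 1]
Visit 1, push [5]
Visit 5, push []
Visit 2, push []

DFS order: [0, 3, 4, 1, 5, 2]


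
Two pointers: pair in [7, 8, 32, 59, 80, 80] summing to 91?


lo=0(7)+hi=5(80)=87
lo=1(8)+hi=5(80)=88
lo=2(32)+hi=5(80)=112
lo=2(32)+hi=4(80)=112
lo=2(32)+hi=3(59)=91

Yes: 32+59=91


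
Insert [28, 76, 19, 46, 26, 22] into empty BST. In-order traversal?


Insert 28: root
Insert 76: R from 28
Insert 19: L from 28
Insert 46: R from 28 -> L from 76
Insert 26: L from 28 -> R from 19
Insert 22: L from 28 -> R from 19 -> L from 26

In-order: [19, 22, 26, 28, 46, 76]


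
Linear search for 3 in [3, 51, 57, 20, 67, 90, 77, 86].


i=0: 3==3 found!

Found at 0, 1 comps


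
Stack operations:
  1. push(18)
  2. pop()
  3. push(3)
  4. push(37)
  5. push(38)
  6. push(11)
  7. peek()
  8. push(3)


push(18) -> [18]
pop()->18, []
push(3) -> [3]
push(37) -> [3, 37]
push(38) -> [3, 37, 38]
push(11) -> [3, 37, 38, 11]
peek()->11
push(3) -> [3, 37, 38, 11, 3]

Final stack: [3, 37, 38, 11, 3]


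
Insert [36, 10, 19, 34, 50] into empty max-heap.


Insert 36: [36]
Insert 10: [36, 10]
Insert 19: [36, 10, 19]
Insert 34: [36, 34, 19, 10]
Insert 50: [50, 36, 19, 10, 34]

Final heap: [50, 36, 19, 10, 34]


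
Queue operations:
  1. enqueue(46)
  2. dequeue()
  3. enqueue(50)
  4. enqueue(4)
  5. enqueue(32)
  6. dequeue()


enqueue(46) -> [46]
dequeue()->46, []
enqueue(50) -> [50]
enqueue(4) -> [50, 4]
enqueue(32) -> [50, 4, 32]
dequeue()->50, [4, 32]

Final queue: [4, 32]


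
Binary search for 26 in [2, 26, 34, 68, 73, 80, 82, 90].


Step 1: lo=0, hi=7, mid=3, val=68
Step 2: lo=0, hi=2, mid=1, val=26

Found at index 1


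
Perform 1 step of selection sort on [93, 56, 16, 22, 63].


Initial: [93, 56, 16, 22, 63]
Step 1: min=16 at 2
  Swap: [16, 56, 93, 22, 63]

After 1 step: [16, 56, 93, 22, 63]


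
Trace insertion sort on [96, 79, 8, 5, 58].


Initial: [96, 79, 8, 5, 58]
Insert 79: [79, 96, 8, 5, 58]
Insert 8: [8, 79, 96, 5, 58]
Insert 5: [5, 8, 79, 96, 58]
Insert 58: [5, 8, 58, 79, 96]

Sorted: [5, 8, 58, 79, 96]


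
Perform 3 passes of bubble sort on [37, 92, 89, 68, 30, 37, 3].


Initial: [37, 92, 89, 68, 30, 37, 3]
Pass 1: [37, 89, 68, 30, 37, 3, 92] (5 swaps)
Pass 2: [37, 68, 30, 37, 3, 89, 92] (4 swaps)
Pass 3: [37, 30, 37, 3, 68, 89, 92] (3 swaps)

After 3 passes: [37, 30, 37, 3, 68, 89, 92]


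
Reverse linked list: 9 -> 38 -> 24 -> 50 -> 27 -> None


Step 1: curr=9, set curr.next=prev(None) | reversed so far: 9
Step 2: curr=38, set curr.next=prev(9) | reversed so far: 38 -> 9
Step 3: curr=24, set curr.next=prev(38) | reversed so far: 24 -> 38 -> 9
Step 4: curr=50, set curr.next=prev(24) | reversed so far: 50 -> 24 -> 38 -> 9
Step 5: curr=27, set curr.next=prev(50) | reversed so far: 27 -> 50 -> 24 -> 38 -> 9

27 -> 50 -> 24 -> 38 -> 9 -> None


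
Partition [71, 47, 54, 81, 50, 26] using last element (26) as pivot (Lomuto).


Pivot: 26
Place pivot at 0: [26, 47, 54, 81, 50, 71]

Partitioned: [26, 47, 54, 81, 50, 71]


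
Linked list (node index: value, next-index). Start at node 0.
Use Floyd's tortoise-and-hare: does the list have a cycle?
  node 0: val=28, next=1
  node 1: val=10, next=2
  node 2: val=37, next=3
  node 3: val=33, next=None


Floyd's tortoise (slow, +1) and hare (fast, +2):
  init: slow=0, fast=0
  step 1: slow=1, fast=2
  step 2: fast 2->3->None, no cycle

Cycle: no


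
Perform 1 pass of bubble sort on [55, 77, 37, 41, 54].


Initial: [55, 77, 37, 41, 54]
Pass 1: [55, 37, 41, 54, 77] (3 swaps)

After 1 pass: [55, 37, 41, 54, 77]


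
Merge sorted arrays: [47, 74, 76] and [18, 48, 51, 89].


Take 18 from B
Take 47 from A
Take 48 from B
Take 51 from B
Take 74 from A
Take 76 from A

Merged: [18, 47, 48, 51, 74, 76, 89]


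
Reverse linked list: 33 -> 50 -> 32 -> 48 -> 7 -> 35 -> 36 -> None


Step 1: curr=33, set curr.next=prev(None) | reversed so far: 33
Step 2: curr=50, set curr.next=prev(33) | reversed so far: 50 -> 33
Step 3: curr=32, set curr.next=prev(50) | reversed so far: 32 -> 50 -> 33
Step 4: curr=48, set curr.next=prev(32) | reversed so far: 48 -> 32 -> 50 -> 33
Step 5: curr=7, set curr.next=prev(48) | reversed so far: 7 -> 48 -> 32 -> 50 -> 33
Step 6: curr=35, set curr.next=prev(7) | reversed so far: 35 -> 7 -> 48 -> 32 -> 50 -> 33
Step 7: curr=36, set curr.next=prev(35) | reversed so far: 36 -> 35 -> 7 -> 48 -> 32 -> 50 -> 33

36 -> 35 -> 7 -> 48 -> 32 -> 50 -> 33 -> None


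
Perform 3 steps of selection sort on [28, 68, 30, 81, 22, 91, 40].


Initial: [28, 68, 30, 81, 22, 91, 40]
Step 1: min=22 at 4
  Swap: [22, 68, 30, 81, 28, 91, 40]
Step 2: min=28 at 4
  Swap: [22, 28, 30, 81, 68, 91, 40]
Step 3: min=30 at 2
  Swap: [22, 28, 30, 81, 68, 91, 40]

After 3 steps: [22, 28, 30, 81, 68, 91, 40]


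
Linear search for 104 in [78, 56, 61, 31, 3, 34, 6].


i=0: 78!=104
i=1: 56!=104
i=2: 61!=104
i=3: 31!=104
i=4: 3!=104
i=5: 34!=104
i=6: 6!=104

Not found, 7 comps


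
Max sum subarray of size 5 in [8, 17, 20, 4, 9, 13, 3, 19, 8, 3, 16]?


[0:5]: 58
[1:6]: 63
[2:7]: 49
[3:8]: 48
[4:9]: 52
[5:10]: 46
[6:11]: 49

Max: 63 at [1:6]


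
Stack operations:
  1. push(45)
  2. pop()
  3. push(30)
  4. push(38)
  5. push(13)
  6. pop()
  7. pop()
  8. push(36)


push(45) -> [45]
pop()->45, []
push(30) -> [30]
push(38) -> [30, 38]
push(13) -> [30, 38, 13]
pop()->13, [30, 38]
pop()->38, [30]
push(36) -> [30, 36]

Final stack: [30, 36]


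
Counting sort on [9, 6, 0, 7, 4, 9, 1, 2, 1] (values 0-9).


Input: [9, 6, 0, 7, 4, 9, 1, 2, 1]
Counts: [1, 2, 1, 0, 1, 0, 1, 1, 0, 2]

Sorted: [0, 1, 1, 2, 4, 6, 7, 9, 9]


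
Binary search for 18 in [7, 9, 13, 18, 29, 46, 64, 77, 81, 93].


Step 1: lo=0, hi=9, mid=4, val=29
Step 2: lo=0, hi=3, mid=1, val=9
Step 3: lo=2, hi=3, mid=2, val=13
Step 4: lo=3, hi=3, mid=3, val=18

Found at index 3


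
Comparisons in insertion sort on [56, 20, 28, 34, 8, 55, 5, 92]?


Algorithm: insertion sort
Input: [56, 20, 28, 34, 8, 55, 5, 92]
Sorted: [5, 8, 20, 28, 34, 55, 56, 92]

18


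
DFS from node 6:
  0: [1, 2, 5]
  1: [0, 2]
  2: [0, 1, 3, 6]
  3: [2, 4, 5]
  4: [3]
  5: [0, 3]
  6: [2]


Visit 6, push [2]
Visit 2, push [3, 1, 0]
Visit 0, push [5, 1]
Visit 1, push []
Visit 5, push [3]
Visit 3, push [4]
Visit 4, push []

DFS order: [6, 2, 0, 1, 5, 3, 4]


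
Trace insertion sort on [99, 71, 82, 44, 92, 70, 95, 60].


Initial: [99, 71, 82, 44, 92, 70, 95, 60]
Insert 71: [71, 99, 82, 44, 92, 70, 95, 60]
Insert 82: [71, 82, 99, 44, 92, 70, 95, 60]
Insert 44: [44, 71, 82, 99, 92, 70, 95, 60]
Insert 92: [44, 71, 82, 92, 99, 70, 95, 60]
Insert 70: [44, 70, 71, 82, 92, 99, 95, 60]
Insert 95: [44, 70, 71, 82, 92, 95, 99, 60]
Insert 60: [44, 60, 70, 71, 82, 92, 95, 99]

Sorted: [44, 60, 70, 71, 82, 92, 95, 99]


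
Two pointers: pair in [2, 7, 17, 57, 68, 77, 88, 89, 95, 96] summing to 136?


lo=0(2)+hi=9(96)=98
lo=1(7)+hi=9(96)=103
lo=2(17)+hi=9(96)=113
lo=3(57)+hi=9(96)=153
lo=3(57)+hi=8(95)=152
lo=3(57)+hi=7(89)=146
lo=3(57)+hi=6(88)=145
lo=3(57)+hi=5(77)=134
lo=4(68)+hi=5(77)=145

No pair found


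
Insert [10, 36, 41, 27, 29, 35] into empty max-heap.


Insert 10: [10]
Insert 36: [36, 10]
Insert 41: [41, 10, 36]
Insert 27: [41, 27, 36, 10]
Insert 29: [41, 29, 36, 10, 27]
Insert 35: [41, 29, 36, 10, 27, 35]

Final heap: [41, 29, 36, 10, 27, 35]


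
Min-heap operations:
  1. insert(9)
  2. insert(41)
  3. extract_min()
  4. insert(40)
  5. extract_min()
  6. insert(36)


insert(9) -> [9]
insert(41) -> [9, 41]
extract_min()->9, [41]
insert(40) -> [40, 41]
extract_min()->40, [41]
insert(36) -> [36, 41]

Final heap: [36, 41]


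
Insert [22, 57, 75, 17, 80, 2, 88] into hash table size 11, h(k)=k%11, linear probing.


Insert 22: h=0 -> slot 0
Insert 57: h=2 -> slot 2
Insert 75: h=9 -> slot 9
Insert 17: h=6 -> slot 6
Insert 80: h=3 -> slot 3
Insert 2: h=2, 2 probes -> slot 4
Insert 88: h=0, 1 probes -> slot 1

Table: [22, 88, 57, 80, 2, None, 17, None, None, 75, None]


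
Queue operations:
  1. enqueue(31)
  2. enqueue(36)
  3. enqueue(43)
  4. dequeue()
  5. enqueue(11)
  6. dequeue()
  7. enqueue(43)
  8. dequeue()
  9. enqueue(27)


enqueue(31) -> [31]
enqueue(36) -> [31, 36]
enqueue(43) -> [31, 36, 43]
dequeue()->31, [36, 43]
enqueue(11) -> [36, 43, 11]
dequeue()->36, [43, 11]
enqueue(43) -> [43, 11, 43]
dequeue()->43, [11, 43]
enqueue(27) -> [11, 43, 27]

Final queue: [11, 43, 27]


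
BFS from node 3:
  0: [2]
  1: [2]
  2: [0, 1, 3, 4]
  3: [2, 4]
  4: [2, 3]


Visit 3, enqueue [2, 4]
Visit 2, enqueue [0, 1]
Visit 4, enqueue []
Visit 0, enqueue []
Visit 1, enqueue []

BFS order: [3, 2, 4, 0, 1]


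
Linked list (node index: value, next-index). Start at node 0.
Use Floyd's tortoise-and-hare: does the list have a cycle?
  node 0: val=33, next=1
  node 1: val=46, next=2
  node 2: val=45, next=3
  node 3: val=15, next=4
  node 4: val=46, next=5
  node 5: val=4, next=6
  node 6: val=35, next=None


Floyd's tortoise (slow, +1) and hare (fast, +2):
  init: slow=0, fast=0
  step 1: slow=1, fast=2
  step 2: slow=2, fast=4
  step 3: slow=3, fast=6
  step 4: fast -> None, no cycle

Cycle: no


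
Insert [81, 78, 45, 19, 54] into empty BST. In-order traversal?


Insert 81: root
Insert 78: L from 81
Insert 45: L from 81 -> L from 78
Insert 19: L from 81 -> L from 78 -> L from 45
Insert 54: L from 81 -> L from 78 -> R from 45

In-order: [19, 45, 54, 78, 81]


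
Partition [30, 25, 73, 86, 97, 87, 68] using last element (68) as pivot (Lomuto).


Pivot: 68
  30 <= 68: advance i (no swap)
  25 <= 68: advance i (no swap)
Place pivot at 2: [30, 25, 68, 86, 97, 87, 73]

Partitioned: [30, 25, 68, 86, 97, 87, 73]


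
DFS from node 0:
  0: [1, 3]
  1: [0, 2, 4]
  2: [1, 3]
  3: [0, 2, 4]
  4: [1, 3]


Visit 0, push [3, 1]
Visit 1, push [4, 2]
Visit 2, push [3]
Visit 3, push [4]
Visit 4, push []

DFS order: [0, 1, 2, 3, 4]


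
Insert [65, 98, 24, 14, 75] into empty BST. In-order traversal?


Insert 65: root
Insert 98: R from 65
Insert 24: L from 65
Insert 14: L from 65 -> L from 24
Insert 75: R from 65 -> L from 98

In-order: [14, 24, 65, 75, 98]


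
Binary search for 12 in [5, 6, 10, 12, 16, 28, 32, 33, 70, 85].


Step 1: lo=0, hi=9, mid=4, val=16
Step 2: lo=0, hi=3, mid=1, val=6
Step 3: lo=2, hi=3, mid=2, val=10
Step 4: lo=3, hi=3, mid=3, val=12

Found at index 3


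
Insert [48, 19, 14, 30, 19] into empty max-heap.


Insert 48: [48]
Insert 19: [48, 19]
Insert 14: [48, 19, 14]
Insert 30: [48, 30, 14, 19]
Insert 19: [48, 30, 14, 19, 19]

Final heap: [48, 30, 14, 19, 19]


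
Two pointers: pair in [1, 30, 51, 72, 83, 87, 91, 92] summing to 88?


lo=0(1)+hi=7(92)=93
lo=0(1)+hi=6(91)=92
lo=0(1)+hi=5(87)=88

Yes: 1+87=88


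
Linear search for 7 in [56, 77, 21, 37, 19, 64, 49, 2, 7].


i=0: 56!=7
i=1: 77!=7
i=2: 21!=7
i=3: 37!=7
i=4: 19!=7
i=5: 64!=7
i=6: 49!=7
i=7: 2!=7
i=8: 7==7 found!

Found at 8, 9 comps


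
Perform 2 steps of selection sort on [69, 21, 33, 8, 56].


Initial: [69, 21, 33, 8, 56]
Step 1: min=8 at 3
  Swap: [8, 21, 33, 69, 56]
Step 2: min=21 at 1
  Swap: [8, 21, 33, 69, 56]

After 2 steps: [8, 21, 33, 69, 56]


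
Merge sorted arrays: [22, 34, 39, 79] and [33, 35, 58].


Take 22 from A
Take 33 from B
Take 34 from A
Take 35 from B
Take 39 from A
Take 58 from B

Merged: [22, 33, 34, 35, 39, 58, 79]


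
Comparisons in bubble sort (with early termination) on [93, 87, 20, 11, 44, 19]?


Algorithm: bubble sort (with early termination)
Input: [93, 87, 20, 11, 44, 19]
Sorted: [11, 19, 20, 44, 87, 93]

15


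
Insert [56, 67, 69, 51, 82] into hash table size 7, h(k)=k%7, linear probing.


Insert 56: h=0 -> slot 0
Insert 67: h=4 -> slot 4
Insert 69: h=6 -> slot 6
Insert 51: h=2 -> slot 2
Insert 82: h=5 -> slot 5

Table: [56, None, 51, None, 67, 82, 69]


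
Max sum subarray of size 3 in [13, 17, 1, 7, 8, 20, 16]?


[0:3]: 31
[1:4]: 25
[2:5]: 16
[3:6]: 35
[4:7]: 44

Max: 44 at [4:7]


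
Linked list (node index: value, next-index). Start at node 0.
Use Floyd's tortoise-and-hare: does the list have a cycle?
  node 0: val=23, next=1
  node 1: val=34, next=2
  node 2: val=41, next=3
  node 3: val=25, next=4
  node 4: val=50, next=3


Floyd's tortoise (slow, +1) and hare (fast, +2):
  init: slow=0, fast=0
  step 1: slow=1, fast=2
  step 2: slow=2, fast=4
  step 3: slow=3, fast=4
  step 4: slow=4, fast=4
  slow == fast at node 4: cycle detected

Cycle: yes


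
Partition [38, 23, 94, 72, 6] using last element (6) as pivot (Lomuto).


Pivot: 6
Place pivot at 0: [6, 23, 94, 72, 38]

Partitioned: [6, 23, 94, 72, 38]


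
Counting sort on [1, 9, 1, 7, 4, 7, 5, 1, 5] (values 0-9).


Input: [1, 9, 1, 7, 4, 7, 5, 1, 5]
Counts: [0, 3, 0, 0, 1, 2, 0, 2, 0, 1]

Sorted: [1, 1, 1, 4, 5, 5, 7, 7, 9]


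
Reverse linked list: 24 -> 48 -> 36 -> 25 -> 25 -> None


Step 1: curr=24, set curr.next=prev(None) | reversed so far: 24
Step 2: curr=48, set curr.next=prev(24) | reversed so far: 48 -> 24
Step 3: curr=36, set curr.next=prev(48) | reversed so far: 36 -> 48 -> 24
Step 4: curr=25, set curr.next=prev(36) | reversed so far: 25 -> 36 -> 48 -> 24
Step 5: curr=25, set curr.next=prev(25) | reversed so far: 25 -> 25 -> 36 -> 48 -> 24

25 -> 25 -> 36 -> 48 -> 24 -> None


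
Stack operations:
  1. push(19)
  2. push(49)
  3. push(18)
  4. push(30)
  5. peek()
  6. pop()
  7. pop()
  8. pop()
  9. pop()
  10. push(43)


push(19) -> [19]
push(49) -> [19, 49]
push(18) -> [19, 49, 18]
push(30) -> [19, 49, 18, 30]
peek()->30
pop()->30, [19, 49, 18]
pop()->18, [19, 49]
pop()->49, [19]
pop()->19, []
push(43) -> [43]

Final stack: [43]


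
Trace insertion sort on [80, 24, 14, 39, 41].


Initial: [80, 24, 14, 39, 41]
Insert 24: [24, 80, 14, 39, 41]
Insert 14: [14, 24, 80, 39, 41]
Insert 39: [14, 24, 39, 80, 41]
Insert 41: [14, 24, 39, 41, 80]

Sorted: [14, 24, 39, 41, 80]


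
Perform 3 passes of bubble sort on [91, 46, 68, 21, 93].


Initial: [91, 46, 68, 21, 93]
Pass 1: [46, 68, 21, 91, 93] (3 swaps)
Pass 2: [46, 21, 68, 91, 93] (1 swaps)
Pass 3: [21, 46, 68, 91, 93] (1 swaps)

After 3 passes: [21, 46, 68, 91, 93]


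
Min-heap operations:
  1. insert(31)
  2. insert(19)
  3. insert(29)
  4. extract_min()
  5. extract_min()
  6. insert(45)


insert(31) -> [31]
insert(19) -> [19, 31]
insert(29) -> [19, 31, 29]
extract_min()->19, [29, 31]
extract_min()->29, [31]
insert(45) -> [31, 45]

Final heap: [31, 45]


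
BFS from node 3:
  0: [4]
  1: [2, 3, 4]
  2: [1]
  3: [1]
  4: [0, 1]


Visit 3, enqueue [1]
Visit 1, enqueue [2, 4]
Visit 2, enqueue []
Visit 4, enqueue [0]
Visit 0, enqueue []

BFS order: [3, 1, 2, 4, 0]
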